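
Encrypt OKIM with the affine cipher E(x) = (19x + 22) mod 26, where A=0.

CESQ

O(14): 19·14+22=288≡2 → C
K(10): 19·10+22=212≡4 → E
I(8): 19·8+22=174≡18 → S
M(12): 19·12+22=250≡16 → Q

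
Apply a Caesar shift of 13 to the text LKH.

L(11): 11+13=24 → Y
K(10): 10+13=23 → X
H(7): 7+13=20 → U

YXU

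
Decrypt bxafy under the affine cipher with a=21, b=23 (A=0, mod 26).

uapof

The inverse of 21 mod 26 is 5, since 21·5=105≡1. Apply D(y)=5·(y−23) mod 26:
b(1): 5·(1−23)=-110≡20 → u
x(23): 5·(23−23)=0 → a
a(0): 5·(0−23)=-115≡15 → p
f(5): 5·(5−23)=-90≡14 → o
y(24): 5·(24−23)=5 → f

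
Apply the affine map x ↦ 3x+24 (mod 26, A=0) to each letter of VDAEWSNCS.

V(21): 3·21+24=87≡9 → J
D(3): 3·3+24=33≡7 → H
A(0): 3·0+24=24 → Y
E(4): 3·4+24=36≡10 → K
W(22): 3·22+24=90≡12 → M
S(18): 3·18+24=78≡0 → A
N(13): 3·13+24=63≡11 → L
C(2): 3·2+24=30≡4 → E
S(18): 3·18+24=78≡0 → A

JHYKMALEA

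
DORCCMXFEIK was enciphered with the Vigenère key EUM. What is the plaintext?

Repeat the key across the ciphertext: EUMEUMEUMEU
D(3)−E(4): -1≡25 → Z
O(14)−U(20): -6≡20 → U
R(17)−M(12): 5 → F
C(2)−E(4): -2≡24 → Y
C(2)−U(20): -18≡8 → I
M(12)−M(12): 0 → A
X(23)−E(4): 19 → T
F(5)−U(20): -15≡11 → L
E(4)−M(12): -8≡18 → S
I(8)−E(4): 4 → E
K(10)−U(20): -10≡16 → Q

ZUFYIATLSEQ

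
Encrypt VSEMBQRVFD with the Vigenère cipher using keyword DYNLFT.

Repeat the key across the message: DYNLFTDYNL
V(21)+D(3): 24 → Y
S(18)+Y(24): 42≡16 → Q
E(4)+N(13): 17 → R
M(12)+L(11): 23 → X
B(1)+F(5): 6 → G
Q(16)+T(19): 35≡9 → J
R(17)+D(3): 20 → U
V(21)+Y(24): 45≡19 → T
F(5)+N(13): 18 → S
D(3)+L(11): 14 → O

YQRXGJUTSO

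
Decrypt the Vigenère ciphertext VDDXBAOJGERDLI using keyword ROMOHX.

EPRJUDXVUQKGUU

Repeat the key across the ciphertext: ROMOHXROMOHXRO
V(21)−R(17): 4 → E
D(3)−O(14): -11≡15 → P
D(3)−M(12): -9≡17 → R
X(23)−O(14): 9 → J
B(1)−H(7): -6≡20 → U
A(0)−X(23): -23≡3 → D
O(14)−R(17): -3≡23 → X
J(9)−O(14): -5≡21 → V
G(6)−M(12): -6≡20 → U
E(4)−O(14): -10≡16 → Q
R(17)−H(7): 10 → K
D(3)−X(23): -20≡6 → G
L(11)−R(17): -6≡20 → U
I(8)−O(14): -6≡20 → U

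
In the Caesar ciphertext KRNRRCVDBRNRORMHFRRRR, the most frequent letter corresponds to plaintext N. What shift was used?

The most frequent ciphertext letter is R (appears 10 times).
R is position 17; N is position 13.
Shift = 4.

4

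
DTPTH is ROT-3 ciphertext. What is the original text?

D(3): 3−3=0 → A
T(19): 19−3=16 → Q
P(15): 15−3=12 → M
T(19): 19−3=16 → Q
H(7): 7−3=4 → E

AQMQE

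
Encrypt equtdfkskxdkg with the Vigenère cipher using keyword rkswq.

Repeat the key across the message: rkswqrkswqrks
e(4)+r(17): 21 → v
q(16)+k(10): 26≡0 → a
u(20)+s(18): 38≡12 → m
t(19)+w(22): 41≡15 → p
d(3)+q(16): 19 → t
f(5)+r(17): 22 → w
k(10)+k(10): 20 → u
s(18)+s(18): 36≡10 → k
k(10)+w(22): 32≡6 → g
x(23)+q(16): 39≡13 → n
d(3)+r(17): 20 → u
k(10)+k(10): 20 → u
g(6)+s(18): 24 → y

vamptwukgnuuy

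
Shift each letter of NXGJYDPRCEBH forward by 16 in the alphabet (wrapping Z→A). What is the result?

N(13): 13+16=29≡3 → D
X(23): 23+16=39≡13 → N
G(6): 6+16=22 → W
J(9): 9+16=25 → Z
Y(24): 24+16=40≡14 → O
D(3): 3+16=19 → T
P(15): 15+16=31≡5 → F
R(17): 17+16=33≡7 → H
C(2): 2+16=18 → S
E(4): 4+16=20 → U
B(1): 1+16=17 → R
H(7): 7+16=23 → X

DNWZOTFHSURX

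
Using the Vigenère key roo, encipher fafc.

Repeat the key across the message: roor
f(5)+r(17): 22 → w
a(0)+o(14): 14 → o
f(5)+o(14): 19 → t
c(2)+r(17): 19 → t

wott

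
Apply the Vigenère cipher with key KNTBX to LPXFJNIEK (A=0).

Repeat the key across the message: KNTBXKNTB
L(11)+K(10): 21 → V
P(15)+N(13): 28≡2 → C
X(23)+T(19): 42≡16 → Q
F(5)+B(1): 6 → G
J(9)+X(23): 32≡6 → G
N(13)+K(10): 23 → X
I(8)+N(13): 21 → V
E(4)+T(19): 23 → X
K(10)+B(1): 11 → L

VCQGGXVXL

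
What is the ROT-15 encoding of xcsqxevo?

x(23): 23+15=38≡12 → m
c(2): 2+15=17 → r
s(18): 18+15=33≡7 → h
q(16): 16+15=31≡5 → f
x(23): 23+15=38≡12 → m
e(4): 4+15=19 → t
v(21): 21+15=36≡10 → k
o(14): 14+15=29≡3 → d

mrhfmtkd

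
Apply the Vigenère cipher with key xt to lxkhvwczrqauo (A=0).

Repeat the key across the message: xtxtxtxtxtxtx
l(11)+x(23): 34≡8 → i
x(23)+t(19): 42≡16 → q
k(10)+x(23): 33≡7 → h
h(7)+t(19): 26≡0 → a
v(21)+x(23): 44≡18 → s
w(22)+t(19): 41≡15 → p
c(2)+x(23): 25 → z
z(25)+t(19): 44≡18 → s
r(17)+x(23): 40≡14 → o
q(16)+t(19): 35≡9 → j
a(0)+x(23): 23 → x
u(20)+t(19): 39≡13 → n
o(14)+x(23): 37≡11 → l

iqhaspzsojxnl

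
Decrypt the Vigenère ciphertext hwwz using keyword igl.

Repeat the key across the ciphertext: igli
h(7)−i(8): -1≡25 → z
w(22)−g(6): 16 → q
w(22)−l(11): 11 → l
z(25)−i(8): 17 → r

zqlr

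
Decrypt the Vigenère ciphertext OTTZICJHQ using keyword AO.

Repeat the key across the ciphertext: AOAOAOAOA
O(14)−A(0): 14 → O
T(19)−O(14): 5 → F
T(19)−A(0): 19 → T
Z(25)−O(14): 11 → L
I(8)−A(0): 8 → I
C(2)−O(14): -12≡14 → O
J(9)−A(0): 9 → J
H(7)−O(14): -7≡19 → T
Q(16)−A(0): 16 → Q

OFTLIOJTQ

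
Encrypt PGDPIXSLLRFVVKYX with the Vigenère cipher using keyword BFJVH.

QLMKPYXUGYGAEFFY

Repeat the key across the message: BFJVHBFJVHBFJVHB
P(15)+B(1): 16 → Q
G(6)+F(5): 11 → L
D(3)+J(9): 12 → M
P(15)+V(21): 36≡10 → K
I(8)+H(7): 15 → P
X(23)+B(1): 24 → Y
S(18)+F(5): 23 → X
L(11)+J(9): 20 → U
L(11)+V(21): 32≡6 → G
R(17)+H(7): 24 → Y
F(5)+B(1): 6 → G
V(21)+F(5): 26≡0 → A
V(21)+J(9): 30≡4 → E
K(10)+V(21): 31≡5 → F
Y(24)+H(7): 31≡5 → F
X(23)+B(1): 24 → Y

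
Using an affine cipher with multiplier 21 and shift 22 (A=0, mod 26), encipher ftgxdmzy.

xfslhobg

f(5): 21·5+22=127≡23 → x
t(19): 21·19+22=421≡5 → f
g(6): 21·6+22=148≡18 → s
x(23): 21·23+22=505≡11 → l
d(3): 21·3+22=85≡7 → h
m(12): 21·12+22=274≡14 → o
z(25): 21·25+22=547≡1 → b
y(24): 21·24+22=526≡6 → g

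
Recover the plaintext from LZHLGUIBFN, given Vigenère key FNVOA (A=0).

GMMXGPVGRN

Repeat the key across the ciphertext: FNVOAFNVOA
L(11)−F(5): 6 → G
Z(25)−N(13): 12 → M
H(7)−V(21): -14≡12 → M
L(11)−O(14): -3≡23 → X
G(6)−A(0): 6 → G
U(20)−F(5): 15 → P
I(8)−N(13): -5≡21 → V
B(1)−V(21): -20≡6 → G
F(5)−O(14): -9≡17 → R
N(13)−A(0): 13 → N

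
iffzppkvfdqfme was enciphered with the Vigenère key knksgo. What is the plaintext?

ysvhjbaivlkrcr

Repeat the key across the ciphertext: knksgoknksgokn
i(8)−k(10): -2≡24 → y
f(5)−n(13): -8≡18 → s
f(5)−k(10): -5≡21 → v
z(25)−s(18): 7 → h
p(15)−g(6): 9 → j
p(15)−o(14): 1 → b
k(10)−k(10): 0 → a
v(21)−n(13): 8 → i
f(5)−k(10): -5≡21 → v
d(3)−s(18): -15≡11 → l
q(16)−g(6): 10 → k
f(5)−o(14): -9≡17 → r
m(12)−k(10): 2 → c
e(4)−n(13): -9≡17 → r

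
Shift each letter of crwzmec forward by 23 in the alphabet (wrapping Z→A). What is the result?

c(2): 2+23=25 → z
r(17): 17+23=40≡14 → o
w(22): 22+23=45≡19 → t
z(25): 25+23=48≡22 → w
m(12): 12+23=35≡9 → j
e(4): 4+23=27≡1 → b
c(2): 2+23=25 → z

zotwjbz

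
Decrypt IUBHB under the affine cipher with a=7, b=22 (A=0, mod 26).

The inverse of 7 mod 26 is 15, since 7·15=105≡1. Apply D(y)=15·(y−22) mod 26:
I(8): 15·(8−22)=-210≡24 → Y
U(20): 15·(20−22)=-30≡22 → W
B(1): 15·(1−22)=-315≡23 → X
H(7): 15·(7−22)=-225≡9 → J
B(1): 15·(1−22)=-315≡23 → X

YWXJX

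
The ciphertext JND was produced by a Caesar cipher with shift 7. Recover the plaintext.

CGW

J(9): 9−7=2 → C
N(13): 13−7=6 → G
D(3): 3−7=-4≡22 → W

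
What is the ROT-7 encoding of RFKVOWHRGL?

R(17): 17+7=24 → Y
F(5): 5+7=12 → M
K(10): 10+7=17 → R
V(21): 21+7=28≡2 → C
O(14): 14+7=21 → V
W(22): 22+7=29≡3 → D
H(7): 7+7=14 → O
R(17): 17+7=24 → Y
G(6): 6+7=13 → N
L(11): 11+7=18 → S

YMRCVDOYNS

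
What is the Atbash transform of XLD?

COW

X(23) → C(2)
L(11) → O(14)
D(3) → W(22)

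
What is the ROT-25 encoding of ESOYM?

DRNXL

E(4): 4+25=29≡3 → D
S(18): 18+25=43≡17 → R
O(14): 14+25=39≡13 → N
Y(24): 24+25=49≡23 → X
M(12): 12+25=37≡11 → L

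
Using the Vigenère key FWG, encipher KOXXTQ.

Repeat the key across the message: FWGFWG
K(10)+F(5): 15 → P
O(14)+W(22): 36≡10 → K
X(23)+G(6): 29≡3 → D
X(23)+F(5): 28≡2 → C
T(19)+W(22): 41≡15 → P
Q(16)+G(6): 22 → W

PKDCPW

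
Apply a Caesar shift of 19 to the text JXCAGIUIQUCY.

J(9): 9+19=28≡2 → C
X(23): 23+19=42≡16 → Q
C(2): 2+19=21 → V
A(0): 0+19=19 → T
G(6): 6+19=25 → Z
I(8): 8+19=27≡1 → B
U(20): 20+19=39≡13 → N
I(8): 8+19=27≡1 → B
Q(16): 16+19=35≡9 → J
U(20): 20+19=39≡13 → N
C(2): 2+19=21 → V
Y(24): 24+19=43≡17 → R

CQVTZBNBJNVR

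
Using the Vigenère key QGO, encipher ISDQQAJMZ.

YYRGWOZSN

Repeat the key across the message: QGOQGOQGO
I(8)+Q(16): 24 → Y
S(18)+G(6): 24 → Y
D(3)+O(14): 17 → R
Q(16)+Q(16): 32≡6 → G
Q(16)+G(6): 22 → W
A(0)+O(14): 14 → O
J(9)+Q(16): 25 → Z
M(12)+G(6): 18 → S
Z(25)+O(14): 39≡13 → N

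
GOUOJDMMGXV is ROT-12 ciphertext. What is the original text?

G(6): 6−12=-6≡20 → U
O(14): 14−12=2 → C
U(20): 20−12=8 → I
O(14): 14−12=2 → C
J(9): 9−12=-3≡23 → X
D(3): 3−12=-9≡17 → R
M(12): 12−12=0 → A
M(12): 12−12=0 → A
G(6): 6−12=-6≡20 → U
X(23): 23−12=11 → L
V(21): 21−12=9 → J

UCICXRAAULJ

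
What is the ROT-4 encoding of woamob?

aseqsf

w(22): 22+4=26≡0 → a
o(14): 14+4=18 → s
a(0): 0+4=4 → e
m(12): 12+4=16 → q
o(14): 14+4=18 → s
b(1): 1+4=5 → f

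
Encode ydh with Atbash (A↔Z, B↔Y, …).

bws

y(24) → b(1)
d(3) → w(22)
h(7) → s(18)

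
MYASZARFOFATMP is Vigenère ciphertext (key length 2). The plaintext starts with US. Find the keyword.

SG

Subtract each crib letter from the matching ciphertext letter (mod 26):
M(12)−U(20)=-8≡18 → S
Y(24)−S(18)=6 → G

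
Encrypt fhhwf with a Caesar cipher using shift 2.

hjjyh

f(5): 5+2=7 → h
h(7): 7+2=9 → j
h(7): 7+2=9 → j
w(22): 22+2=24 → y
f(5): 5+2=7 → h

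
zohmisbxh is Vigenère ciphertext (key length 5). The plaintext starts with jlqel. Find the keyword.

Subtract each crib letter from the matching ciphertext letter (mod 26):
z(25)−j(9)=16 → q
o(14)−l(11)=3 → d
h(7)−q(16)=-9≡17 → r
m(12)−e(4)=8 → i
i(8)−l(11)=-3≡23 → x

qdrix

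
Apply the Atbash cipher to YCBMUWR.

Y(24) → B(1)
C(2) → X(23)
B(1) → Y(24)
M(12) → N(13)
U(20) → F(5)
W(22) → D(3)
R(17) → I(8)

BXYNFDI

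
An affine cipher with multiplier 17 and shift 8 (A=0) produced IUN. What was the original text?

The inverse of 17 mod 26 is 23, since 17·23=391≡1. Apply D(y)=23·(y−8) mod 26:
I(8): 23·(8−8)=0 → A
U(20): 23·(20−8)=276≡16 → Q
N(13): 23·(13−8)=115≡11 → L

AQL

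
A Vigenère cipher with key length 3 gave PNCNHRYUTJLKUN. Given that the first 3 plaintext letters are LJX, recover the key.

EEF

Subtract each crib letter from the matching ciphertext letter (mod 26):
P(15)−L(11)=4 → E
N(13)−J(9)=4 → E
C(2)−X(23)=-21≡5 → F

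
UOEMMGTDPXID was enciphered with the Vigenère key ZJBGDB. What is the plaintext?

Repeat the key across the ciphertext: ZJBGDBZJBGDB
U(20)−Z(25): -5≡21 → V
O(14)−J(9): 5 → F
E(4)−B(1): 3 → D
M(12)−G(6): 6 → G
M(12)−D(3): 9 → J
G(6)−B(1): 5 → F
T(19)−Z(25): -6≡20 → U
D(3)−J(9): -6≡20 → U
P(15)−B(1): 14 → O
X(23)−G(6): 17 → R
I(8)−D(3): 5 → F
D(3)−B(1): 2 → C

VFDGJFUUORFC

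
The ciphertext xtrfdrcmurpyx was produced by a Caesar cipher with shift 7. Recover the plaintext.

qmkywkvfnkirq

x(23): 23−7=16 → q
t(19): 19−7=12 → m
r(17): 17−7=10 → k
f(5): 5−7=-2≡24 → y
d(3): 3−7=-4≡22 → w
r(17): 17−7=10 → k
c(2): 2−7=-5≡21 → v
m(12): 12−7=5 → f
u(20): 20−7=13 → n
r(17): 17−7=10 → k
p(15): 15−7=8 → i
y(24): 24−7=17 → r
x(23): 23−7=16 → q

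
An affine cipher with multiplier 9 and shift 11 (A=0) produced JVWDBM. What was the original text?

The inverse of 9 mod 26 is 3, since 9·3=27≡1. Apply D(y)=3·(y−11) mod 26:
J(9): 3·(9−11)=-6≡20 → U
V(21): 3·(21−11)=30≡4 → E
W(22): 3·(22−11)=33≡7 → H
D(3): 3·(3−11)=-24≡2 → C
B(1): 3·(1−11)=-30≡22 → W
M(12): 3·(12−11)=3 → D

UEHCWD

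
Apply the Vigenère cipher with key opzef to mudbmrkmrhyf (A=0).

Repeat the key across the message: opzefopzefop
m(12)+o(14): 26≡0 → a
u(20)+p(15): 35≡9 → j
d(3)+z(25): 28≡2 → c
b(1)+e(4): 5 → f
m(12)+f(5): 17 → r
r(17)+o(14): 31≡5 → f
k(10)+p(15): 25 → z
m(12)+z(25): 37≡11 → l
r(17)+e(4): 21 → v
h(7)+f(5): 12 → m
y(24)+o(14): 38≡12 → m
f(5)+p(15): 20 → u

ajcfrfzlvmmu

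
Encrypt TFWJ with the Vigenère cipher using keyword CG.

Repeat the key across the message: CGCG
T(19)+C(2): 21 → V
F(5)+G(6): 11 → L
W(22)+C(2): 24 → Y
J(9)+G(6): 15 → P

VLYP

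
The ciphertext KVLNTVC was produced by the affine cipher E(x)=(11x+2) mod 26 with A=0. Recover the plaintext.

WXPBLXA

The inverse of 11 mod 26 is 19, since 11·19=209≡1. Apply D(y)=19·(y−2) mod 26:
K(10): 19·(10−2)=152≡22 → W
V(21): 19·(21−2)=361≡23 → X
L(11): 19·(11−2)=171≡15 → P
N(13): 19·(13−2)=209≡1 → B
T(19): 19·(19−2)=323≡11 → L
V(21): 19·(21−2)=361≡23 → X
C(2): 19·(2−2)=0 → A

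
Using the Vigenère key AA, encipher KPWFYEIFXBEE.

KPWFYEIFXBEE

Repeat the key across the message: AAAAAAAAAAAA
K(10)+A(0): 10 → K
P(15)+A(0): 15 → P
W(22)+A(0): 22 → W
F(5)+A(0): 5 → F
Y(24)+A(0): 24 → Y
E(4)+A(0): 4 → E
I(8)+A(0): 8 → I
F(5)+A(0): 5 → F
X(23)+A(0): 23 → X
B(1)+A(0): 1 → B
E(4)+A(0): 4 → E
E(4)+A(0): 4 → E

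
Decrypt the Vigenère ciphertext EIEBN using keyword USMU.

KQSHT

Repeat the key across the ciphertext: USMUU
E(4)−U(20): -16≡10 → K
I(8)−S(18): -10≡16 → Q
E(4)−M(12): -8≡18 → S
B(1)−U(20): -19≡7 → H
N(13)−U(20): -7≡19 → T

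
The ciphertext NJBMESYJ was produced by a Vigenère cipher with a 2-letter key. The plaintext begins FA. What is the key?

Subtract each crib letter from the matching ciphertext letter (mod 26):
N(13)−F(5)=8 → I
J(9)−A(0)=9 → J

IJ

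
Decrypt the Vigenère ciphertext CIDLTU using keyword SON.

Repeat the key across the ciphertext: SONSON
C(2)−S(18): -16≡10 → K
I(8)−O(14): -6≡20 → U
D(3)−N(13): -10≡16 → Q
L(11)−S(18): -7≡19 → T
T(19)−O(14): 5 → F
U(20)−N(13): 7 → H

KUQTFH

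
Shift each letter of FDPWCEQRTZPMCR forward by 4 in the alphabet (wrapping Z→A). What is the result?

F(5): 5+4=9 → J
D(3): 3+4=7 → H
P(15): 15+4=19 → T
W(22): 22+4=26≡0 → A
C(2): 2+4=6 → G
E(4): 4+4=8 → I
Q(16): 16+4=20 → U
R(17): 17+4=21 → V
T(19): 19+4=23 → X
Z(25): 25+4=29≡3 → D
P(15): 15+4=19 → T
M(12): 12+4=16 → Q
C(2): 2+4=6 → G
R(17): 17+4=21 → V

JHTAGIUVXDTQGV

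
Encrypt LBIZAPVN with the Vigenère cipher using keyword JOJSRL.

Repeat the key across the message: JOJSRLJO
L(11)+J(9): 20 → U
B(1)+O(14): 15 → P
I(8)+J(9): 17 → R
Z(25)+S(18): 43≡17 → R
A(0)+R(17): 17 → R
P(15)+L(11): 26≡0 → A
V(21)+J(9): 30≡4 → E
N(13)+O(14): 27≡1 → B

UPRRRAEB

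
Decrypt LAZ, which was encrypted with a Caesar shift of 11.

L(11): 11−11=0 → A
A(0): 0−11=-11≡15 → P
Z(25): 25−11=14 → O

APO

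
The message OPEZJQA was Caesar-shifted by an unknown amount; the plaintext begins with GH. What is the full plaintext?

GHWRBIS

From the crib: O(14)−G(6)=8, so the shift is 8.
Subtract 8 from each ciphertext letter:
O(14): 14−8=6 → G
P(15): 15−8=7 → H
E(4): 4−8=-4≡22 → W
Z(25): 25−8=17 → R
J(9): 9−8=1 → B
Q(16): 16−8=8 → I
A(0): 0−8=-8≡18 → S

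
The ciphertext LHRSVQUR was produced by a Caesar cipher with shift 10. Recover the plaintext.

BXHILGKH

L(11): 11−10=1 → B
H(7): 7−10=-3≡23 → X
R(17): 17−10=7 → H
S(18): 18−10=8 → I
V(21): 21−10=11 → L
Q(16): 16−10=6 → G
U(20): 20−10=10 → K
R(17): 17−10=7 → H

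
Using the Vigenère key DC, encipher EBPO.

HDSQ

Repeat the key across the message: DCDC
E(4)+D(3): 7 → H
B(1)+C(2): 3 → D
P(15)+D(3): 18 → S
O(14)+C(2): 16 → Q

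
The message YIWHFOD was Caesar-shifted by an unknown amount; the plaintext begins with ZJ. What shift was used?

25

From the crib: Y(24)−Z(25)=-1≡25, so the shift is 25.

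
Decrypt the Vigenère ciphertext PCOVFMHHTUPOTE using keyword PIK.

Repeat the key across the ciphertext: PIKPIKPIKPIKPI
P(15)−P(15): 0 → A
C(2)−I(8): -6≡20 → U
O(14)−K(10): 4 → E
V(21)−P(15): 6 → G
F(5)−I(8): -3≡23 → X
M(12)−K(10): 2 → C
H(7)−P(15): -8≡18 → S
H(7)−I(8): -1≡25 → Z
T(19)−K(10): 9 → J
U(20)−P(15): 5 → F
P(15)−I(8): 7 → H
O(14)−K(10): 4 → E
T(19)−P(15): 4 → E
E(4)−I(8): -4≡22 → W

AUEGXCSZJFHEEW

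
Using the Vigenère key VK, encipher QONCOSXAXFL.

Repeat the key across the message: VKVKVKVKVKV
Q(16)+V(21): 37≡11 → L
O(14)+K(10): 24 → Y
N(13)+V(21): 34≡8 → I
C(2)+K(10): 12 → M
O(14)+V(21): 35≡9 → J
S(18)+K(10): 28≡2 → C
X(23)+V(21): 44≡18 → S
A(0)+K(10): 10 → K
X(23)+V(21): 44≡18 → S
F(5)+K(10): 15 → P
L(11)+V(21): 32≡6 → G

LYIMJCSKSPG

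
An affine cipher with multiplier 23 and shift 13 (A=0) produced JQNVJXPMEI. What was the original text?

The inverse of 23 mod 26 is 17, since 23·17=391≡1. Apply D(y)=17·(y−13) mod 26:
J(9): 17·(9−13)=-68≡10 → K
Q(16): 17·(16−13)=51≡25 → Z
N(13): 17·(13−13)=0 → A
V(21): 17·(21−13)=136≡6 → G
J(9): 17·(9−13)=-68≡10 → K
X(23): 17·(23−13)=170≡14 → O
P(15): 17·(15−13)=34≡8 → I
M(12): 17·(12−13)=-17≡9 → J
E(4): 17·(4−13)=-153≡3 → D
I(8): 17·(8−13)=-85≡19 → T

KZAGKOIJDT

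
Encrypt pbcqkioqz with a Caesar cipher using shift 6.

vhiwqouwf

p(15): 15+6=21 → v
b(1): 1+6=7 → h
c(2): 2+6=8 → i
q(16): 16+6=22 → w
k(10): 10+6=16 → q
i(8): 8+6=14 → o
o(14): 14+6=20 → u
q(16): 16+6=22 → w
z(25): 25+6=31≡5 → f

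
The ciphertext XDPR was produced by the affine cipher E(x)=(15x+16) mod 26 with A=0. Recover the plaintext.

The inverse of 15 mod 26 is 7, since 15·7=105≡1. Apply D(y)=7·(y−16) mod 26:
X(23): 7·(23−16)=49≡23 → X
D(3): 7·(3−16)=-91≡13 → N
P(15): 7·(15−16)=-7≡19 → T
R(17): 7·(17−16)=7 → H

XNTH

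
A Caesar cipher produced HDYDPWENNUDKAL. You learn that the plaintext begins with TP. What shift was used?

14

From the crib: H(7)−T(19)=-12≡14, so the shift is 14.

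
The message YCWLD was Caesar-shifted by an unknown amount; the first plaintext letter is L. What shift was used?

13

From the crib: Y(24)−L(11)=13, so the shift is 13.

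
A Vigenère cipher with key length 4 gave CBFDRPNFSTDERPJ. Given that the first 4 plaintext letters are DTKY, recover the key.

Subtract each crib letter from the matching ciphertext letter (mod 26):
C(2)−D(3)=-1≡25 → Z
B(1)−T(19)=-18≡8 → I
F(5)−K(10)=-5≡21 → V
D(3)−Y(24)=-21≡5 → F

ZIVF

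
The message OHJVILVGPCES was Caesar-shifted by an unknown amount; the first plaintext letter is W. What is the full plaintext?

From the crib: O(14)−W(22)=-8≡18, so the shift is 18.
Subtract 18 from each ciphertext letter:
O(14): 14−18=-4≡22 → W
H(7): 7−18=-11≡15 → P
J(9): 9−18=-9≡17 → R
V(21): 21−18=3 → D
I(8): 8−18=-10≡16 → Q
L(11): 11−18=-7≡19 → T
V(21): 21−18=3 → D
G(6): 6−18=-12≡14 → O
P(15): 15−18=-3≡23 → X
C(2): 2−18=-16≡10 → K
E(4): 4−18=-14≡12 → M
S(18): 18−18=0 → A

WPRDQTDOXKMA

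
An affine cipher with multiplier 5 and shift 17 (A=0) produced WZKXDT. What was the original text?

The inverse of 5 mod 26 is 21, since 5·21=105≡1. Apply D(y)=21·(y−17) mod 26:
W(22): 21·(22−17)=105≡1 → B
Z(25): 21·(25−17)=168≡12 → M
K(10): 21·(10−17)=-147≡9 → J
X(23): 21·(23−17)=126≡22 → W
D(3): 21·(3−17)=-294≡18 → S
T(19): 21·(19−17)=42≡16 → Q

BMJWSQ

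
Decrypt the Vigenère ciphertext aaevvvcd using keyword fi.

vsznqnxv

Repeat the key across the ciphertext: fifififi
a(0)−f(5): -5≡21 → v
a(0)−i(8): -8≡18 → s
e(4)−f(5): -1≡25 → z
v(21)−i(8): 13 → n
v(21)−f(5): 16 → q
v(21)−i(8): 13 → n
c(2)−f(5): -3≡23 → x
d(3)−i(8): -5≡21 → v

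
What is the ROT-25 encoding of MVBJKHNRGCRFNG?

LUAIJGMQFBQEMF

M(12): 12+25=37≡11 → L
V(21): 21+25=46≡20 → U
B(1): 1+25=26≡0 → A
J(9): 9+25=34≡8 → I
K(10): 10+25=35≡9 → J
H(7): 7+25=32≡6 → G
N(13): 13+25=38≡12 → M
R(17): 17+25=42≡16 → Q
G(6): 6+25=31≡5 → F
C(2): 2+25=27≡1 → B
R(17): 17+25=42≡16 → Q
F(5): 5+25=30≡4 → E
N(13): 13+25=38≡12 → M
G(6): 6+25=31≡5 → F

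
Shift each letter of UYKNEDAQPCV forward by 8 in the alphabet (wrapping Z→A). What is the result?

U(20): 20+8=28≡2 → C
Y(24): 24+8=32≡6 → G
K(10): 10+8=18 → S
N(13): 13+8=21 → V
E(4): 4+8=12 → M
D(3): 3+8=11 → L
A(0): 0+8=8 → I
Q(16): 16+8=24 → Y
P(15): 15+8=23 → X
C(2): 2+8=10 → K
V(21): 21+8=29≡3 → D

CGSVMLIYXKD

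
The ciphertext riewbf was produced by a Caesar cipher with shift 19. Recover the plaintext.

ypldim

r(17): 17−19=-2≡24 → y
i(8): 8−19=-11≡15 → p
e(4): 4−19=-15≡11 → l
w(22): 22−19=3 → d
b(1): 1−19=-18≡8 → i
f(5): 5−19=-14≡12 → m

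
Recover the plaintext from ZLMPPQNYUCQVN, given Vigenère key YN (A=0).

Repeat the key across the ciphertext: YNYNYNYNYNYNY
Z(25)−Y(24): 1 → B
L(11)−N(13): -2≡24 → Y
M(12)−Y(24): -12≡14 → O
P(15)−N(13): 2 → C
P(15)−Y(24): -9≡17 → R
Q(16)−N(13): 3 → D
N(13)−Y(24): -11≡15 → P
Y(24)−N(13): 11 → L
U(20)−Y(24): -4≡22 → W
C(2)−N(13): -11≡15 → P
Q(16)−Y(24): -8≡18 → S
V(21)−N(13): 8 → I
N(13)−Y(24): -11≡15 → P

BYOCRDPLWPSIP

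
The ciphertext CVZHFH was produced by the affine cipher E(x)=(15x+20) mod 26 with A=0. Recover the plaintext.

The inverse of 15 mod 26 is 7, since 15·7=105≡1. Apply D(y)=7·(y−20) mod 26:
C(2): 7·(2−20)=-126≡4 → E
V(21): 7·(21−20)=7 → H
Z(25): 7·(25−20)=35≡9 → J
H(7): 7·(7−20)=-91≡13 → N
F(5): 7·(5−20)=-105≡25 → Z
H(7): 7·(7−20)=-91≡13 → N

EHJNZN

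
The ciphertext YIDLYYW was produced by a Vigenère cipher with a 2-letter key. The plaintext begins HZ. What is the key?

Subtract each crib letter from the matching ciphertext letter (mod 26):
Y(24)−H(7)=17 → R
I(8)−Z(25)=-17≡9 → J

RJ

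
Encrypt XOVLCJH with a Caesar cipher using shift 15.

X(23): 23+15=38≡12 → M
O(14): 14+15=29≡3 → D
V(21): 21+15=36≡10 → K
L(11): 11+15=26≡0 → A
C(2): 2+15=17 → R
J(9): 9+15=24 → Y
H(7): 7+15=22 → W

MDKARYW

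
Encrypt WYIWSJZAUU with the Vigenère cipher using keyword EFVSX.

ADDOPNEVMR

Repeat the key across the message: EFVSXEFVSX
W(22)+E(4): 26≡0 → A
Y(24)+F(5): 29≡3 → D
I(8)+V(21): 29≡3 → D
W(22)+S(18): 40≡14 → O
S(18)+X(23): 41≡15 → P
J(9)+E(4): 13 → N
Z(25)+F(5): 30≡4 → E
A(0)+V(21): 21 → V
U(20)+S(18): 38≡12 → M
U(20)+X(23): 43≡17 → R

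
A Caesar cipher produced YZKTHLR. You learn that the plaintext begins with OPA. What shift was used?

From the crib: Y(24)−O(14)=10, so the shift is 10.

10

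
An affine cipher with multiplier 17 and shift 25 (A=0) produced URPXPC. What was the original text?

PYEGER

The inverse of 17 mod 26 is 23, since 17·23=391≡1. Apply D(y)=23·(y−25) mod 26:
U(20): 23·(20−25)=-115≡15 → P
R(17): 23·(17−25)=-184≡24 → Y
P(15): 23·(15−25)=-230≡4 → E
X(23): 23·(23−25)=-46≡6 → G
P(15): 23·(15−25)=-230≡4 → E
C(2): 23·(2−25)=-529≡17 → R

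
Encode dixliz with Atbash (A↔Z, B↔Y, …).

wrcora

d(3) → w(22)
i(8) → r(17)
x(23) → c(2)
l(11) → o(14)
i(8) → r(17)
z(25) → a(0)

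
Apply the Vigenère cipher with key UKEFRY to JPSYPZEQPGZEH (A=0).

DZWDGXYATLQCB

Repeat the key across the message: UKEFRYUKEFRYU
J(9)+U(20): 29≡3 → D
P(15)+K(10): 25 → Z
S(18)+E(4): 22 → W
Y(24)+F(5): 29≡3 → D
P(15)+R(17): 32≡6 → G
Z(25)+Y(24): 49≡23 → X
E(4)+U(20): 24 → Y
Q(16)+K(10): 26≡0 → A
P(15)+E(4): 19 → T
G(6)+F(5): 11 → L
Z(25)+R(17): 42≡16 → Q
E(4)+Y(24): 28≡2 → C
H(7)+U(20): 27≡1 → B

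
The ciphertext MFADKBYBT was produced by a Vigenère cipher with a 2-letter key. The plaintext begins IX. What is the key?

EI

Subtract each crib letter from the matching ciphertext letter (mod 26):
M(12)−I(8)=4 → E
F(5)−X(23)=-18≡8 → I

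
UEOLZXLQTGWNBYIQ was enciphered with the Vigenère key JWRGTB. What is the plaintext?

LIXFGWCUCADMSCRK

Repeat the key across the ciphertext: JWRGTBJWRGTBJWRG
U(20)−J(9): 11 → L
E(4)−W(22): -18≡8 → I
O(14)−R(17): -3≡23 → X
L(11)−G(6): 5 → F
Z(25)−T(19): 6 → G
X(23)−B(1): 22 → W
L(11)−J(9): 2 → C
Q(16)−W(22): -6≡20 → U
T(19)−R(17): 2 → C
G(6)−G(6): 0 → A
W(22)−T(19): 3 → D
N(13)−B(1): 12 → M
B(1)−J(9): -8≡18 → S
Y(24)−W(22): 2 → C
I(8)−R(17): -9≡17 → R
Q(16)−G(6): 10 → K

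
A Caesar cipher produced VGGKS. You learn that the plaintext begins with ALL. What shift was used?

21

From the crib: V(21)−A(0)=21, so the shift is 21.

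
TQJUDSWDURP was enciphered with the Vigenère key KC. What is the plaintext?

Repeat the key across the ciphertext: KCKCKCKCKCK
T(19)−K(10): 9 → J
Q(16)−C(2): 14 → O
J(9)−K(10): -1≡25 → Z
U(20)−C(2): 18 → S
D(3)−K(10): -7≡19 → T
S(18)−C(2): 16 → Q
W(22)−K(10): 12 → M
D(3)−C(2): 1 → B
U(20)−K(10): 10 → K
R(17)−C(2): 15 → P
P(15)−K(10): 5 → F

JOZSTQMBKPF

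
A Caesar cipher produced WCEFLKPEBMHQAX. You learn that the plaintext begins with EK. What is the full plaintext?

From the crib: W(22)−E(4)=18, so the shift is 18.
Subtract 18 from each ciphertext letter:
W(22): 22−18=4 → E
C(2): 2−18=-16≡10 → K
E(4): 4−18=-14≡12 → M
F(5): 5−18=-13≡13 → N
L(11): 11−18=-7≡19 → T
K(10): 10−18=-8≡18 → S
P(15): 15−18=-3≡23 → X
E(4): 4−18=-14≡12 → M
B(1): 1−18=-17≡9 → J
M(12): 12−18=-6≡20 → U
H(7): 7−18=-11≡15 → P
Q(16): 16−18=-2≡24 → Y
A(0): 0−18=-18≡8 → I
X(23): 23−18=5 → F

EKMNTSXMJUPYIF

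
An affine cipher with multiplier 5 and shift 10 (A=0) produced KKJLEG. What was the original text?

AAFVEU

The inverse of 5 mod 26 is 21, since 5·21=105≡1. Apply D(y)=21·(y−10) mod 26:
K(10): 21·(10−10)=0 → A
K(10): 21·(10−10)=0 → A
J(9): 21·(9−10)=-21≡5 → F
L(11): 21·(11−10)=21 → V
E(4): 21·(4−10)=-126≡4 → E
G(6): 21·(6−10)=-84≡20 → U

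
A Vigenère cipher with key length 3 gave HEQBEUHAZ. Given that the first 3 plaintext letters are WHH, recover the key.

Subtract each crib letter from the matching ciphertext letter (mod 26):
H(7)−W(22)=-15≡11 → L
E(4)−H(7)=-3≡23 → X
Q(16)−H(7)=9 → J

LXJ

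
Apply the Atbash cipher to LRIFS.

OIRUH

L(11) → O(14)
R(17) → I(8)
I(8) → R(17)
F(5) → U(20)
S(18) → H(7)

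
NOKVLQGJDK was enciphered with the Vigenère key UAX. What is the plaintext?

Repeat the key across the ciphertext: UAXUAXUAXU
N(13)−U(20): -7≡19 → T
O(14)−A(0): 14 → O
K(10)−X(23): -13≡13 → N
V(21)−U(20): 1 → B
L(11)−A(0): 11 → L
Q(16)−X(23): -7≡19 → T
G(6)−U(20): -14≡12 → M
J(9)−A(0): 9 → J
D(3)−X(23): -20≡6 → G
K(10)−U(20): -10≡16 → Q

TONBLTMJGQ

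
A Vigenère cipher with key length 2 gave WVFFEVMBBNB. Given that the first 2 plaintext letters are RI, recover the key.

Subtract each crib letter from the matching ciphertext letter (mod 26):
W(22)−R(17)=5 → F
V(21)−I(8)=13 → N

FN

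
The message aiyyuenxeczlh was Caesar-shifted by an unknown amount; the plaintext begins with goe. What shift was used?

20

From the crib: a(0)−g(6)=-6≡20, so the shift is 20.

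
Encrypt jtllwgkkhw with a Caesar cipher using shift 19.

cmeepzddap

j(9): 9+19=28≡2 → c
t(19): 19+19=38≡12 → m
l(11): 11+19=30≡4 → e
l(11): 11+19=30≡4 → e
w(22): 22+19=41≡15 → p
g(6): 6+19=25 → z
k(10): 10+19=29≡3 → d
k(10): 10+19=29≡3 → d
h(7): 7+19=26≡0 → a
w(22): 22+19=41≡15 → p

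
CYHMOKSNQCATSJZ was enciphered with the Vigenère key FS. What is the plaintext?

Repeat the key across the ciphertext: FSFSFSFSFSFSFSF
C(2)−F(5): -3≡23 → X
Y(24)−S(18): 6 → G
H(7)−F(5): 2 → C
M(12)−S(18): -6≡20 → U
O(14)−F(5): 9 → J
K(10)−S(18): -8≡18 → S
S(18)−F(5): 13 → N
N(13)−S(18): -5≡21 → V
Q(16)−F(5): 11 → L
C(2)−S(18): -16≡10 → K
A(0)−F(5): -5≡21 → V
T(19)−S(18): 1 → B
S(18)−F(5): 13 → N
J(9)−S(18): -9≡17 → R
Z(25)−F(5): 20 → U

XGCUJSNVLKVBNRU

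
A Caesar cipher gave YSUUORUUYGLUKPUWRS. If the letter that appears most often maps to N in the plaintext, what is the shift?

The most frequent ciphertext letter is U (appears 6 times).
U is position 20; N is position 13.
Shift = 7.

7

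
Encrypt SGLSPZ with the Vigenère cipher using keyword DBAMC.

VHLERC

Repeat the key across the message: DBAMCD
S(18)+D(3): 21 → V
G(6)+B(1): 7 → H
L(11)+A(0): 11 → L
S(18)+M(12): 30≡4 → E
P(15)+C(2): 17 → R
Z(25)+D(3): 28≡2 → C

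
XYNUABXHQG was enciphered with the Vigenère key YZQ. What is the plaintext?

ZZXWBLZIAI

Repeat the key across the ciphertext: YZQYZQYZQY
X(23)−Y(24): -1≡25 → Z
Y(24)−Z(25): -1≡25 → Z
N(13)−Q(16): -3≡23 → X
U(20)−Y(24): -4≡22 → W
A(0)−Z(25): -25≡1 → B
B(1)−Q(16): -15≡11 → L
X(23)−Y(24): -1≡25 → Z
H(7)−Z(25): -18≡8 → I
Q(16)−Q(16): 0 → A
G(6)−Y(24): -18≡8 → I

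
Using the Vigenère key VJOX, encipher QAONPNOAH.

LJCKKWCXC

Repeat the key across the message: VJOXVJOXV
Q(16)+V(21): 37≡11 → L
A(0)+J(9): 9 → J
O(14)+O(14): 28≡2 → C
N(13)+X(23): 36≡10 → K
P(15)+V(21): 36≡10 → K
N(13)+J(9): 22 → W
O(14)+O(14): 28≡2 → C
A(0)+X(23): 23 → X
H(7)+V(21): 28≡2 → C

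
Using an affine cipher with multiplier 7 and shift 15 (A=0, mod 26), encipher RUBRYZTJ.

EZWEBISA

R(17): 7·17+15=134≡4 → E
U(20): 7·20+15=155≡25 → Z
B(1): 7·1+15=22 → W
R(17): 7·17+15=134≡4 → E
Y(24): 7·24+15=183≡1 → B
Z(25): 7·25+15=190≡8 → I
T(19): 7·19+15=148≡18 → S
J(9): 7·9+15=78≡0 → A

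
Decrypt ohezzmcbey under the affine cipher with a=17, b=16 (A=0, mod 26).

The inverse of 17 mod 26 is 23, since 17·23=391≡1. Apply D(y)=23·(y−16) mod 26:
o(14): 23·(14−16)=-46≡6 → g
h(7): 23·(7−16)=-207≡1 → b
e(4): 23·(4−16)=-276≡10 → k
z(25): 23·(25−16)=207≡25 → z
z(25): 23·(25−16)=207≡25 → z
m(12): 23·(12−16)=-92≡12 → m
c(2): 23·(2−16)=-322≡16 → q
b(1): 23·(1−16)=-345≡19 → t
e(4): 23·(4−16)=-276≡10 → k
y(24): 23·(24−16)=184≡2 → c

gbkzzmqtkc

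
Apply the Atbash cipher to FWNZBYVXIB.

UDMAYBECRY

F(5) → U(20)
W(22) → D(3)
N(13) → M(12)
Z(25) → A(0)
B(1) → Y(24)
Y(24) → B(1)
V(21) → E(4)
X(23) → C(2)
I(8) → R(17)
B(1) → Y(24)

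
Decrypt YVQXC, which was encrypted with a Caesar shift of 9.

Y(24): 24−9=15 → P
V(21): 21−9=12 → M
Q(16): 16−9=7 → H
X(23): 23−9=14 → O
C(2): 2−9=-7≡19 → T

PMHOT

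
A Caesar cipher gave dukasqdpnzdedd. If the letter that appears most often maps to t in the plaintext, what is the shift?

The most frequent ciphertext letter is d (appears 5 times).
d is position 3; t is position 19.
Shift = -16≡10.

10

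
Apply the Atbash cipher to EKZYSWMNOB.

E(4) → V(21)
K(10) → P(15)
Z(25) → A(0)
Y(24) → B(1)
S(18) → H(7)
W(22) → D(3)
M(12) → N(13)
N(13) → M(12)
O(14) → L(11)
B(1) → Y(24)

VPABHDNMLY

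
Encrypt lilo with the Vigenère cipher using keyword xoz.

iwkl

Repeat the key across the message: xozx
l(11)+x(23): 34≡8 → i
i(8)+o(14): 22 → w
l(11)+z(25): 36≡10 → k
o(14)+x(23): 37≡11 → l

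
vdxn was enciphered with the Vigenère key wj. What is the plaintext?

Repeat the key across the ciphertext: wjwj
v(21)−w(22): -1≡25 → z
d(3)−j(9): -6≡20 → u
x(23)−w(22): 1 → b
n(13)−j(9): 4 → e

zube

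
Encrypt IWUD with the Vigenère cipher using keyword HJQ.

Repeat the key across the message: HJQH
I(8)+H(7): 15 → P
W(22)+J(9): 31≡5 → F
U(20)+Q(16): 36≡10 → K
D(3)+H(7): 10 → K

PFKK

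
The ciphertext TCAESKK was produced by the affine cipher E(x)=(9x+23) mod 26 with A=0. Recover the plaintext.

The inverse of 9 mod 26 is 3, since 9·3=27≡1. Apply D(y)=3·(y−23) mod 26:
T(19): 3·(19−23)=-12≡14 → O
C(2): 3·(2−23)=-63≡15 → P
A(0): 3·(0−23)=-69≡9 → J
E(4): 3·(4−23)=-57≡21 → V
S(18): 3·(18−23)=-15≡11 → L
K(10): 3·(10−23)=-39≡13 → N
K(10): 3·(10−23)=-39≡13 → N

OPJVLNN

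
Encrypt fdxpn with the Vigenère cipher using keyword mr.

rujgz

Repeat the key across the message: mrmrm
f(5)+m(12): 17 → r
d(3)+r(17): 20 → u
x(23)+m(12): 35≡9 → j
p(15)+r(17): 32≡6 → g
n(13)+m(12): 25 → z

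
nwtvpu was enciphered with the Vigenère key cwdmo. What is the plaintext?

Repeat the key across the ciphertext: cwdmoc
n(13)−c(2): 11 → l
w(22)−w(22): 0 → a
t(19)−d(3): 16 → q
v(21)−m(12): 9 → j
p(15)−o(14): 1 → b
u(20)−c(2): 18 → s

laqjbs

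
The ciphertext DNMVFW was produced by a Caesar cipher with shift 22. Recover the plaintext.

D(3): 3−22=-19≡7 → H
N(13): 13−22=-9≡17 → R
M(12): 12−22=-10≡16 → Q
V(21): 21−22=-1≡25 → Z
F(5): 5−22=-17≡9 → J
W(22): 22−22=0 → A

HRQZJA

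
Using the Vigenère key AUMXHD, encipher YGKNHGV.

Repeat the key across the message: AUMXHDA
Y(24)+A(0): 24 → Y
G(6)+U(20): 26≡0 → A
K(10)+M(12): 22 → W
N(13)+X(23): 36≡10 → K
H(7)+H(7): 14 → O
G(6)+D(3): 9 → J
V(21)+A(0): 21 → V

YAWKOJV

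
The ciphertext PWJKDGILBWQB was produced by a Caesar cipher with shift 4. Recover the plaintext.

P(15): 15−4=11 → L
W(22): 22−4=18 → S
J(9): 9−4=5 → F
K(10): 10−4=6 → G
D(3): 3−4=-1≡25 → Z
G(6): 6−4=2 → C
I(8): 8−4=4 → E
L(11): 11−4=7 → H
B(1): 1−4=-3≡23 → X
W(22): 22−4=18 → S
Q(16): 16−4=12 → M
B(1): 1−4=-3≡23 → X

LSFGZCEHXSMX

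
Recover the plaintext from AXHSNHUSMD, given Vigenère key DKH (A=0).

Repeat the key across the ciphertext: DKHDKHDKHD
A(0)−D(3): -3≡23 → X
X(23)−K(10): 13 → N
H(7)−H(7): 0 → A
S(18)−D(3): 15 → P
N(13)−K(10): 3 → D
H(7)−H(7): 0 → A
U(20)−D(3): 17 → R
S(18)−K(10): 8 → I
M(12)−H(7): 5 → F
D(3)−D(3): 0 → A

XNAPDARIFA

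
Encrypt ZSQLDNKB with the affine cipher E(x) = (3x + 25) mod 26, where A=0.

WBVGIMDC

Z(25): 3·25+25=100≡22 → W
S(18): 3·18+25=79≡1 → B
Q(16): 3·16+25=73≡21 → V
L(11): 3·11+25=58≡6 → G
D(3): 3·3+25=34≡8 → I
N(13): 3·13+25=64≡12 → M
K(10): 3·10+25=55≡3 → D
B(1): 3·1+25=28≡2 → C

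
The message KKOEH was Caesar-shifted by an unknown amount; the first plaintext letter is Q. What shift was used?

20

From the crib: K(10)−Q(16)=-6≡20, so the shift is 20.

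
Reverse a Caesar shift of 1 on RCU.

R(17): 17−1=16 → Q
C(2): 2−1=1 → B
U(20): 20−1=19 → T

QBT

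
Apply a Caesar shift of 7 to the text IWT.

PDA

I(8): 8+7=15 → P
W(22): 22+7=29≡3 → D
T(19): 19+7=26≡0 → A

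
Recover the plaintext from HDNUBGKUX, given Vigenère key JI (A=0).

Repeat the key across the ciphertext: JIJIJIJIJ
H(7)−J(9): -2≡24 → Y
D(3)−I(8): -5≡21 → V
N(13)−J(9): 4 → E
U(20)−I(8): 12 → M
B(1)−J(9): -8≡18 → S
G(6)−I(8): -2≡24 → Y
K(10)−J(9): 1 → B
U(20)−I(8): 12 → M
X(23)−J(9): 14 → O

YVEMSYBMO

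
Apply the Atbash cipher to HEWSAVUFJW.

H(7) → S(18)
E(4) → V(21)
W(22) → D(3)
S(18) → H(7)
A(0) → Z(25)
V(21) → E(4)
U(20) → F(5)
F(5) → U(20)
J(9) → Q(16)
W(22) → D(3)

SVDHZEFUQD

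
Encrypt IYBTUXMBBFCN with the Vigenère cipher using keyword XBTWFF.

FZUPZCJCUBHS

Repeat the key across the message: XBTWFFXBTWFF
I(8)+X(23): 31≡5 → F
Y(24)+B(1): 25 → Z
B(1)+T(19): 20 → U
T(19)+W(22): 41≡15 → P
U(20)+F(5): 25 → Z
X(23)+F(5): 28≡2 → C
M(12)+X(23): 35≡9 → J
B(1)+B(1): 2 → C
B(1)+T(19): 20 → U
F(5)+W(22): 27≡1 → B
C(2)+F(5): 7 → H
N(13)+F(5): 18 → S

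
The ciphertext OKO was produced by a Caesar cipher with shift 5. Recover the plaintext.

O(14): 14−5=9 → J
K(10): 10−5=5 → F
O(14): 14−5=9 → J

JFJ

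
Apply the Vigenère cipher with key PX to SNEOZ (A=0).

Repeat the key across the message: PXPXP
S(18)+P(15): 33≡7 → H
N(13)+X(23): 36≡10 → K
E(4)+P(15): 19 → T
O(14)+X(23): 37≡11 → L
Z(25)+P(15): 40≡14 → O

HKTLO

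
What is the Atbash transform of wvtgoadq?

degtlzwj

w(22) → d(3)
v(21) → e(4)
t(19) → g(6)
g(6) → t(19)
o(14) → l(11)
a(0) → z(25)
d(3) → w(22)
q(16) → j(9)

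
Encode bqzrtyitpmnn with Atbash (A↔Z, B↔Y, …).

b(1) → y(24)
q(16) → j(9)
z(25) → a(0)
r(17) → i(8)
t(19) → g(6)
y(24) → b(1)
i(8) → r(17)
t(19) → g(6)
p(15) → k(10)
m(12) → n(13)
n(13) → m(12)
n(13) → m(12)

yjaigbrgknmm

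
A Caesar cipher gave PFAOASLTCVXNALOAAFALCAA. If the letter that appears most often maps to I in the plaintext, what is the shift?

18

The most frequent ciphertext letter is A (appears 8 times).
A is position 0; I is position 8.
Shift = -8≡18.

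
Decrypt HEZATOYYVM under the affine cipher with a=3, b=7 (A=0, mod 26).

The inverse of 3 mod 26 is 9, since 3·9=27≡1. Apply D(y)=9·(y−7) mod 26:
H(7): 9·(7−7)=0 → A
E(4): 9·(4−7)=-27≡25 → Z
Z(25): 9·(25−7)=162≡6 → G
A(0): 9·(0−7)=-63≡15 → P
T(19): 9·(19−7)=108≡4 → E
O(14): 9·(14−7)=63≡11 → L
Y(24): 9·(24−7)=153≡23 → X
Y(24): 9·(24−7)=153≡23 → X
V(21): 9·(21−7)=126≡22 → W
M(12): 9·(12−7)=45≡19 → T

AZGPELXXWT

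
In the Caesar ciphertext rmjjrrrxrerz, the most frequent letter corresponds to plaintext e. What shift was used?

13

The most frequent ciphertext letter is r (appears 6 times).
r is position 17; e is position 4.
Shift = 13.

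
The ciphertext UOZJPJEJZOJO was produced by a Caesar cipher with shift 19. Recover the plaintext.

U(20): 20−19=1 → B
O(14): 14−19=-5≡21 → V
Z(25): 25−19=6 → G
J(9): 9−19=-10≡16 → Q
P(15): 15−19=-4≡22 → W
J(9): 9−19=-10≡16 → Q
E(4): 4−19=-15≡11 → L
J(9): 9−19=-10≡16 → Q
Z(25): 25−19=6 → G
O(14): 14−19=-5≡21 → V
J(9): 9−19=-10≡16 → Q
O(14): 14−19=-5≡21 → V

BVGQWQLQGVQV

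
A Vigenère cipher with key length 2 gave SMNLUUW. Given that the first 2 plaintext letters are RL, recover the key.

BB

Subtract each crib letter from the matching ciphertext letter (mod 26):
S(18)−R(17)=1 → B
M(12)−L(11)=1 → B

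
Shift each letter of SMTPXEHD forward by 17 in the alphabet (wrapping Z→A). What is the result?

S(18): 18+17=35≡9 → J
M(12): 12+17=29≡3 → D
T(19): 19+17=36≡10 → K
P(15): 15+17=32≡6 → G
X(23): 23+17=40≡14 → O
E(4): 4+17=21 → V
H(7): 7+17=24 → Y
D(3): 3+17=20 → U

JDKGOVYU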